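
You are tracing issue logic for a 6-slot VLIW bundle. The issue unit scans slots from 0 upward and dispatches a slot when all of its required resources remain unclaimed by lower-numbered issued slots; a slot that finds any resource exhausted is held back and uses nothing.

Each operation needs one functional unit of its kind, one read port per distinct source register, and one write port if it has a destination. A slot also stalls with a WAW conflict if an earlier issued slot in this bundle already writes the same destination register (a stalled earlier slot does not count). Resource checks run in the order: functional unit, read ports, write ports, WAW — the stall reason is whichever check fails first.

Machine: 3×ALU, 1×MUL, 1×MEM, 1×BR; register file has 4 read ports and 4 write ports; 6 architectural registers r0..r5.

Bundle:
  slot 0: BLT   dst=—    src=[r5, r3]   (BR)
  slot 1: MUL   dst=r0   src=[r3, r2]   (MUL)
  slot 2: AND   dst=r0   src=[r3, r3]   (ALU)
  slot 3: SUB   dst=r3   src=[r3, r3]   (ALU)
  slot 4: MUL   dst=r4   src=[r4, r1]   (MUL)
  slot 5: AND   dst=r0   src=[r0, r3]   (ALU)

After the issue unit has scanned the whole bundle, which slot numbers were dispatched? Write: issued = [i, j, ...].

issued = [0, 1]

slot 0 (BR): ISSUE — free A3,Mu1,Ld1,B0 rp2 wp4
slot 1 (MUL): ISSUE — free A3,Mu0,Ld1,B0 rp0 wp3
slot 2 (ALU): stall RD_PORT — free A3,Mu0,Ld1,B0 rp0 wp3
slot 3 (ALU): stall RD_PORT — free A3,Mu0,Ld1,B0 rp0 wp3
slot 4 (MUL): stall FU — free A3,Mu0,Ld1,B0 rp0 wp3
slot 5 (ALU): stall RD_PORT — free A3,Mu0,Ld1,B0 rp0 wp3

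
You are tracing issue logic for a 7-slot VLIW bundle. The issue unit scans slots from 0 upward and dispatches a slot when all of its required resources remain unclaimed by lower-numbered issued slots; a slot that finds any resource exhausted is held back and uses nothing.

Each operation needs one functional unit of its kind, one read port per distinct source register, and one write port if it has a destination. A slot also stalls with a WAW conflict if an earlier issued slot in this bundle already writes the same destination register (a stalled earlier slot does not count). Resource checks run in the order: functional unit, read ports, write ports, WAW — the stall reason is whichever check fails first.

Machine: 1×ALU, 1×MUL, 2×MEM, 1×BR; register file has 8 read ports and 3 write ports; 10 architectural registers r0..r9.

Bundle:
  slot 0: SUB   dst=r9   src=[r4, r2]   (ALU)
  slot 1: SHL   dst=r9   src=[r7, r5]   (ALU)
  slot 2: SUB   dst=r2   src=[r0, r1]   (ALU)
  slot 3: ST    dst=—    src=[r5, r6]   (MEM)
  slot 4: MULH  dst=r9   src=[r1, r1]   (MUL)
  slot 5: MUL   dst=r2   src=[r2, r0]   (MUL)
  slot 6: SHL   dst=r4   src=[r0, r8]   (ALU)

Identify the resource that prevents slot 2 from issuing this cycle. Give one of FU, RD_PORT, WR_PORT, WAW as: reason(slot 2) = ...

  0. ALU→r9 ⇒ go  {0A/1Mu/2Ld/1B | 6r 2w}
  1. ALU→r9 ⇒ no(FU)  {0A/1Mu/2Ld/1B | 6r 2w}
  2. ALU→r2 ⇒ no(FU)  {0A/1Mu/2Ld/1B | 6r 2w}
  3. MEM ⇒ go  {0A/1Mu/1Ld/1B | 4r 2w}
  4. MUL→r9 ⇒ no(WAW)  {0A/1Mu/1Ld/1B | 4r 2w}
  5. MUL→r2 ⇒ go  {0A/0Mu/1Ld/1B | 2r 1w}
  6. ALU→r4 ⇒ no(FU)  {0A/0Mu/1Ld/1B | 2r 1w}

reason(slot 2) = FU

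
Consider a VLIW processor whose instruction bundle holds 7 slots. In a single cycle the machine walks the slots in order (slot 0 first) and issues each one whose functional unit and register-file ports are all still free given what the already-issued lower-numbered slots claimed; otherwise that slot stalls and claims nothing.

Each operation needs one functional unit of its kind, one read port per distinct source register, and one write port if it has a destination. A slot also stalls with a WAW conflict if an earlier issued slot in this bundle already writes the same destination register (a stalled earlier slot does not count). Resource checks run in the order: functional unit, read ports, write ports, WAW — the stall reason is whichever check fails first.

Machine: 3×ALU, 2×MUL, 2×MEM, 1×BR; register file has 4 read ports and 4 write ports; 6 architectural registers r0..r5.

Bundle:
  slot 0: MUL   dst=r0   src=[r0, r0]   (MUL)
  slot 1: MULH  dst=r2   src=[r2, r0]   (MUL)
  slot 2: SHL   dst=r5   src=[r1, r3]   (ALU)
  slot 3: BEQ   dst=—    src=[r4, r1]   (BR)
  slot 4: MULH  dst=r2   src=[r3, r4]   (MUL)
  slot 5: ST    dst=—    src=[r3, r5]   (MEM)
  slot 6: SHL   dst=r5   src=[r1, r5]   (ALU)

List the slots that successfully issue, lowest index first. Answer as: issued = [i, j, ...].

[0] MUL needs rd=1 wr=1: ok; after: ALU=3 MUL=1 MEM=2 BR=1, R=3, W=3
[1] MUL needs rd=2 wr=1: ok; after: ALU=3 MUL=0 MEM=2 BR=1, R=1, W=2
[2] ALU needs rd=2 wr=1: RD_PORT; after: ALU=3 MUL=0 MEM=2 BR=1, R=1, W=2
[3] BR needs rd=2 wr=0: RD_PORT; after: ALU=3 MUL=0 MEM=2 BR=1, R=1, W=2
[4] MUL needs rd=2 wr=1: FU; after: ALU=3 MUL=0 MEM=2 BR=1, R=1, W=2
[5] MEM needs rd=2 wr=0: RD_PORT; after: ALU=3 MUL=0 MEM=2 BR=1, R=1, W=2
[6] ALU needs rd=2 wr=1: RD_PORT; after: ALU=3 MUL=0 MEM=2 BR=1, R=1, W=2

issued = [0, 1]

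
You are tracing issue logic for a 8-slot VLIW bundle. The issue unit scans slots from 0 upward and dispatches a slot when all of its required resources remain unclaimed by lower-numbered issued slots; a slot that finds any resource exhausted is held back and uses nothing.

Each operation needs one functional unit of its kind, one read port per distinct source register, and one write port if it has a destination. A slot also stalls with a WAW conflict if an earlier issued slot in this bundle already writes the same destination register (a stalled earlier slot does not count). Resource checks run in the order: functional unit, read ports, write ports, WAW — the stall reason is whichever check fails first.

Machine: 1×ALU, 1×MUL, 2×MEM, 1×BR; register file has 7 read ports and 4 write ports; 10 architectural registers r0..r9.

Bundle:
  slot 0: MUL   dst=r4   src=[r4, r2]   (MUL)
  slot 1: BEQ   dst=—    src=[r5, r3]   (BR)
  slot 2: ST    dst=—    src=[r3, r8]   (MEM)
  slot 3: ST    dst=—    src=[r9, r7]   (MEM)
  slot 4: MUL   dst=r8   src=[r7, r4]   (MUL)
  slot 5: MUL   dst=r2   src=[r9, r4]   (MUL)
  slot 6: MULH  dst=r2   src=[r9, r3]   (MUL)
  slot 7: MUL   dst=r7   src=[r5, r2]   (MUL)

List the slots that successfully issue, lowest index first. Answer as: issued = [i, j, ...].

issued = [0, 1, 2]

(0) want 1×MUL +2rd +1wr — yes → AL1|MU0|ME2|BR1|rd5|wr3
(1) want 1×BR +2rd +0wr — yes → AL1|MU0|ME2|BR0|rd3|wr3
(2) want 1×MEM +2rd +0wr — yes → AL1|MU0|ME1|BR0|rd1|wr3
(3) want 1×MEM +2rd +0wr — RD_PORT → AL1|MU0|ME1|BR0|rd1|wr3
(4) want 1×MUL +2rd +1wr — FU → AL1|MU0|ME1|BR0|rd1|wr3
(5) want 1×MUL +2rd +1wr — FU → AL1|MU0|ME1|BR0|rd1|wr3
(6) want 1×MUL +2rd +1wr — FU → AL1|MU0|ME1|BR0|rd1|wr3
(7) want 1×MUL +2rd +1wr — FU → AL1|MU0|ME1|BR0|rd1|wr3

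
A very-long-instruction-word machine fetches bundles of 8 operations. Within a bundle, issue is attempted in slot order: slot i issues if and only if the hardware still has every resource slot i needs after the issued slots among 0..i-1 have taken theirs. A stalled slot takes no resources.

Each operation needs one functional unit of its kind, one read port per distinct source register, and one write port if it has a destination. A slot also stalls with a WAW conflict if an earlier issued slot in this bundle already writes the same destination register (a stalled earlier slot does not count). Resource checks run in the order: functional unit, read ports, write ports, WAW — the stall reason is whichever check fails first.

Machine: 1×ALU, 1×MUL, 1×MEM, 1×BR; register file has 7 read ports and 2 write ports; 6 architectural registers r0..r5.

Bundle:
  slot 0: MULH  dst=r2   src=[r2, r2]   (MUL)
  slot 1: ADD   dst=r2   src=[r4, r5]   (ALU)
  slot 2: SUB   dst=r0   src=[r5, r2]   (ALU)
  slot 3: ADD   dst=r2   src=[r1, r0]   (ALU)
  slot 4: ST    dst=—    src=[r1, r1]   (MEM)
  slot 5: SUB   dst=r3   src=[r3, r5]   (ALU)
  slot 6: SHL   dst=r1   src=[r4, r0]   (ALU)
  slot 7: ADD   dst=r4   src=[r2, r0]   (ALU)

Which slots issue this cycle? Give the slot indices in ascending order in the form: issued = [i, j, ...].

(0) want 1×MUL +1rd +1wr — yes → AL1|MU0|ME1|BR1|rd6|wr1
(1) want 1×ALU +2rd +1wr — WAW → AL1|MU0|ME1|BR1|rd6|wr1
(2) want 1×ALU +2rd +1wr — yes → AL0|MU0|ME1|BR1|rd4|wr0
(3) want 1×ALU +2rd +1wr — FU → AL0|MU0|ME1|BR1|rd4|wr0
(4) want 1×MEM +1rd +0wr — yes → AL0|MU0|ME0|BR1|rd3|wr0
(5) want 1×ALU +2rd +1wr — FU → AL0|MU0|ME0|BR1|rd3|wr0
(6) want 1×ALU +2rd +1wr — FU → AL0|MU0|ME0|BR1|rd3|wr0
(7) want 1×ALU +2rd +1wr — FU → AL0|MU0|ME0|BR1|rd3|wr0

issued = [0, 2, 4]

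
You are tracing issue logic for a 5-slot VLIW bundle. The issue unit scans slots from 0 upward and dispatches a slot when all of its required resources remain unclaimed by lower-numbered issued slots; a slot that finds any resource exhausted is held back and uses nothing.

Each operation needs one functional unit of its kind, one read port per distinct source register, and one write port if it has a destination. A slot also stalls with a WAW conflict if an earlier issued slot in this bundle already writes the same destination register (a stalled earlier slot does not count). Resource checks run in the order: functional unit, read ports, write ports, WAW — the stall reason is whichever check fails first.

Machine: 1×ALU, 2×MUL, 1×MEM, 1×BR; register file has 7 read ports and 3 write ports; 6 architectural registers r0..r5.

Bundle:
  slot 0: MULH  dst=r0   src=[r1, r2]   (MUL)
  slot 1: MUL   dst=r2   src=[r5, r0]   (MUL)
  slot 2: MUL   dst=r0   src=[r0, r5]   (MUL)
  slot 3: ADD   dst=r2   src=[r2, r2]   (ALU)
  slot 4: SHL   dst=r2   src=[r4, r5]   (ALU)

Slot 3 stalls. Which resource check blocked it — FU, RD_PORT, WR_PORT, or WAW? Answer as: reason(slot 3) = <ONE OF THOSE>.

reason(slot 3) = WAW

(0) want 1×MUL +2rd +1wr — yes → AL1|MU1|ME1|BR1|rd5|wr2
(1) want 1×MUL +2rd +1wr — yes → AL1|MU0|ME1|BR1|rd3|wr1
(2) want 1×MUL +2rd +1wr — FU → AL1|MU0|ME1|BR1|rd3|wr1
(3) want 1×ALU +1rd +1wr — WAW → AL1|MU0|ME1|BR1|rd3|wr1
(4) want 1×ALU +2rd +1wr — WAW → AL1|MU0|ME1|BR1|rd3|wr1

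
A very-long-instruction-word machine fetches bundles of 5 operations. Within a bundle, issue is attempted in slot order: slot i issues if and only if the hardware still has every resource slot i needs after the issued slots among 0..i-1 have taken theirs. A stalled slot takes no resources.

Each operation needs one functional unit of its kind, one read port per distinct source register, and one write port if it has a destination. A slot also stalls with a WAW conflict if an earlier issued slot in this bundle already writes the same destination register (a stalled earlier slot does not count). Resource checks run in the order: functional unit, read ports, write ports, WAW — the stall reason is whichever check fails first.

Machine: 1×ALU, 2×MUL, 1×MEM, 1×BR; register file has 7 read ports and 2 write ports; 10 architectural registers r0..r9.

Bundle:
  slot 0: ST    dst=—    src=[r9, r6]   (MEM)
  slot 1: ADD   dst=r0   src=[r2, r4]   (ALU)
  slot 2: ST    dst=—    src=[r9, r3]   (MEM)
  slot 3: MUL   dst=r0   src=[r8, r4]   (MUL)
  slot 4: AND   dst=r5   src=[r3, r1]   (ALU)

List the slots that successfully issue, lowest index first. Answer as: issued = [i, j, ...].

  0. MEM ⇒ go  {1A/2Mu/0Ld/1B | 5r 2w}
  1. ALU→r0 ⇒ go  {0A/2Mu/0Ld/1B | 3r 1w}
  2. MEM ⇒ no(FU)  {0A/2Mu/0Ld/1B | 3r 1w}
  3. MUL→r0 ⇒ no(WAW)  {0A/2Mu/0Ld/1B | 3r 1w}
  4. ALU→r5 ⇒ no(FU)  {0A/2Mu/0Ld/1B | 3r 1w}

issued = [0, 1]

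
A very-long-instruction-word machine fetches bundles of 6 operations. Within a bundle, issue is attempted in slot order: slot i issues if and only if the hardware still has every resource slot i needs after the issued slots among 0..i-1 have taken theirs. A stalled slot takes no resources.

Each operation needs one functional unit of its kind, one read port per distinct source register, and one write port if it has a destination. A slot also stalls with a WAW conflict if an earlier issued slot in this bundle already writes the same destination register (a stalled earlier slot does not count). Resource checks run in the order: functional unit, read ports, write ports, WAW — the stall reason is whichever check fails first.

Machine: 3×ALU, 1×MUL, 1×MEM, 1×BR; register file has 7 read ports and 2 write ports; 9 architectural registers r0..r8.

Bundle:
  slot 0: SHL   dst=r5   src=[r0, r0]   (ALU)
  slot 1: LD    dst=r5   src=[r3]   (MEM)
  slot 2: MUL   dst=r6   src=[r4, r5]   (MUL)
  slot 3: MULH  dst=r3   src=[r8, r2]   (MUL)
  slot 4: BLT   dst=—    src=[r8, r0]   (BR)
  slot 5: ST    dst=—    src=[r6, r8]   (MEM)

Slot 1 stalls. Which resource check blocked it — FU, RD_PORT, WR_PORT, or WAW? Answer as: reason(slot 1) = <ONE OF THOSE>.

reason(slot 1) = WAW

  0. ALU→r5 ⇒ go  {2A/1Mu/1Ld/1B | 6r 1w}
  1. MEM→r5 ⇒ no(WAW)  {2A/1Mu/1Ld/1B | 6r 1w}
  2. MUL→r6 ⇒ go  {2A/0Mu/1Ld/1B | 4r 0w}
  3. MUL→r3 ⇒ no(FU)  {2A/0Mu/1Ld/1B | 4r 0w}
  4. BR ⇒ go  {2A/0Mu/1Ld/0B | 2r 0w}
  5. MEM ⇒ go  {2A/0Mu/0Ld/0B | 0r 0w}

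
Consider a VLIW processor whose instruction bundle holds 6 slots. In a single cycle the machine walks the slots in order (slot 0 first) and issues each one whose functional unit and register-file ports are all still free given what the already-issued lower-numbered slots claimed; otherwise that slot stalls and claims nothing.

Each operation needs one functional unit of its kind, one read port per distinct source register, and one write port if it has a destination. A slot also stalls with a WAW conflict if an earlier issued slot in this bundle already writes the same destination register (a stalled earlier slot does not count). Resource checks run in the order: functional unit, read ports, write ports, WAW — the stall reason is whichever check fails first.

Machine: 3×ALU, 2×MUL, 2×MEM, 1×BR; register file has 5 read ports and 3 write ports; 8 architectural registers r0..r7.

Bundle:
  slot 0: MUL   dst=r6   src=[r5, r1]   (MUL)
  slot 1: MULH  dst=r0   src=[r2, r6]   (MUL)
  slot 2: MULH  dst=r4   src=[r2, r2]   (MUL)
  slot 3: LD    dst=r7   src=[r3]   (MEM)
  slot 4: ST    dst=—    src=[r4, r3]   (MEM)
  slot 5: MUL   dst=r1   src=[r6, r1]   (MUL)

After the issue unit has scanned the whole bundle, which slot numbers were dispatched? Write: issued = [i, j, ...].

issued = [0, 1, 3]

(0) want 1×MUL +2rd +1wr — yes → AL3|MU1|ME2|BR1|rd3|wr2
(1) want 1×MUL +2rd +1wr — yes → AL3|MU0|ME2|BR1|rd1|wr1
(2) want 1×MUL +1rd +1wr — FU → AL3|MU0|ME2|BR1|rd1|wr1
(3) want 1×MEM +1rd +1wr — yes → AL3|MU0|ME1|BR1|rd0|wr0
(4) want 1×MEM +2rd +0wr — RD_PORT → AL3|MU0|ME1|BR1|rd0|wr0
(5) want 1×MUL +2rd +1wr — FU → AL3|MU0|ME1|BR1|rd0|wr0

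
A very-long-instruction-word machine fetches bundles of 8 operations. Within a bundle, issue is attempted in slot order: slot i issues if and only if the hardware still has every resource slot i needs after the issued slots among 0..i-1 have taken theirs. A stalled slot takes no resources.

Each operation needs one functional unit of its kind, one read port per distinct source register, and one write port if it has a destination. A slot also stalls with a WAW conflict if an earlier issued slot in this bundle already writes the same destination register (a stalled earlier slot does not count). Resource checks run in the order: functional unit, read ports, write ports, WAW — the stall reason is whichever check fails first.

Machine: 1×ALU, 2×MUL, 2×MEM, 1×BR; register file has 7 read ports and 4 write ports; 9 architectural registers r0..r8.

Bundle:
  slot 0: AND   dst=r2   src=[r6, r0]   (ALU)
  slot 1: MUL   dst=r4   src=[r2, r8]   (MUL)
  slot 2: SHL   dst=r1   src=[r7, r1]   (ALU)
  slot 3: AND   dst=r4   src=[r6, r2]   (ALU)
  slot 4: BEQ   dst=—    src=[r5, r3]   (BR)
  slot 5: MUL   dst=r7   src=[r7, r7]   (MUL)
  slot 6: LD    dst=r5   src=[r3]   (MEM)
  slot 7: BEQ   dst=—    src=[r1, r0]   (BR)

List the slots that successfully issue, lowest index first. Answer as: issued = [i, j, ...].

[0] ALU needs rd=2 wr=1: ok; after: ALU=0 MUL=2 MEM=2 BR=1, R=5, W=3
[1] MUL needs rd=2 wr=1: ok; after: ALU=0 MUL=1 MEM=2 BR=1, R=3, W=2
[2] ALU needs rd=2 wr=1: FU; after: ALU=0 MUL=1 MEM=2 BR=1, R=3, W=2
[3] ALU needs rd=2 wr=1: FU; after: ALU=0 MUL=1 MEM=2 BR=1, R=3, W=2
[4] BR needs rd=2 wr=0: ok; after: ALU=0 MUL=1 MEM=2 BR=0, R=1, W=2
[5] MUL needs rd=1 wr=1: ok; after: ALU=0 MUL=0 MEM=2 BR=0, R=0, W=1
[6] MEM needs rd=1 wr=1: RD_PORT; after: ALU=0 MUL=0 MEM=2 BR=0, R=0, W=1
[7] BR needs rd=2 wr=0: FU; after: ALU=0 MUL=0 MEM=2 BR=0, R=0, W=1

issued = [0, 1, 4, 5]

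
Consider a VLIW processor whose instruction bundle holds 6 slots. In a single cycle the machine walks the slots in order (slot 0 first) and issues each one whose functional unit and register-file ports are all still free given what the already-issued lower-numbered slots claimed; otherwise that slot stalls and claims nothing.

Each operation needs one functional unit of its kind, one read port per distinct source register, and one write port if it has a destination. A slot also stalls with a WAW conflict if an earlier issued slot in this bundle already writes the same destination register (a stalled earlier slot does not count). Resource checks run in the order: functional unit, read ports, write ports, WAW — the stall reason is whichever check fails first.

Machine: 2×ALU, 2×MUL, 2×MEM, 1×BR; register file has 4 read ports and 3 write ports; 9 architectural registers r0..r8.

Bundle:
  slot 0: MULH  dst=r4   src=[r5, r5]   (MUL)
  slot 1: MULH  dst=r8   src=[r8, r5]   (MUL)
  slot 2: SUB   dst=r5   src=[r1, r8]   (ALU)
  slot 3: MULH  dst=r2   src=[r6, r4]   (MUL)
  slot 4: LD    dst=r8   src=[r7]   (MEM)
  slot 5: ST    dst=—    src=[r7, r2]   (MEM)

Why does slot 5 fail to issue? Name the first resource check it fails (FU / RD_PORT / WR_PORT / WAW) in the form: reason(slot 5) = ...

reason(slot 5) = RD_PORT

  0. MUL→r4 ⇒ go  {2A/1Mu/2Ld/1B | 3r 2w}
  1. MUL→r8 ⇒ go  {2A/0Mu/2Ld/1B | 1r 1w}
  2. ALU→r5 ⇒ no(RD_PORT)  {2A/0Mu/2Ld/1B | 1r 1w}
  3. MUL→r2 ⇒ no(FU)  {2A/0Mu/2Ld/1B | 1r 1w}
  4. MEM→r8 ⇒ no(WAW)  {2A/0Mu/2Ld/1B | 1r 1w}
  5. MEM ⇒ no(RD_PORT)  {2A/0Mu/2Ld/1B | 1r 1w}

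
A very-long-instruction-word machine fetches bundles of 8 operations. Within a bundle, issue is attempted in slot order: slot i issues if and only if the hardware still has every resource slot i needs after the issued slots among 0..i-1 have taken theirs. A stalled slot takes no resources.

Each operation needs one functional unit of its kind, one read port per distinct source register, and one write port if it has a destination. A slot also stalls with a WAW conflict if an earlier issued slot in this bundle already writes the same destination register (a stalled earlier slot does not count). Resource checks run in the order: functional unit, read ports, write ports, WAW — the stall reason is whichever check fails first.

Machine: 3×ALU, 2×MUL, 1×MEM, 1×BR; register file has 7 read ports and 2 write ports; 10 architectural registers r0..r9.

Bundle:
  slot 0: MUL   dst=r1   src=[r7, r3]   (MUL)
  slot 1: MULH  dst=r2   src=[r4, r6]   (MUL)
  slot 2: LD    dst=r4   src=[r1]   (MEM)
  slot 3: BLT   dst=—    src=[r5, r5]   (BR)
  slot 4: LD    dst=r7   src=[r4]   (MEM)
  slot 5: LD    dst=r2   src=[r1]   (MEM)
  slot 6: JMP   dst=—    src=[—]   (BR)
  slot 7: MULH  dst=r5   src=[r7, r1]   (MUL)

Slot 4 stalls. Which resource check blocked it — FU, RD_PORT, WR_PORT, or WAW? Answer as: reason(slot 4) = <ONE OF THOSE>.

slot 0 (MUL): ISSUE — free A3,Mu1,Ld1,B1 rp5 wp1
slot 1 (MUL): ISSUE — free A3,Mu0,Ld1,B1 rp3 wp0
slot 2 (MEM): stall WR_PORT — free A3,Mu0,Ld1,B1 rp3 wp0
slot 3 (BR): ISSUE — free A3,Mu0,Ld1,B0 rp2 wp0
slot 4 (MEM): stall WR_PORT — free A3,Mu0,Ld1,B0 rp2 wp0
slot 5 (MEM): stall WR_PORT — free A3,Mu0,Ld1,B0 rp2 wp0
slot 6 (BR): stall FU — free A3,Mu0,Ld1,B0 rp2 wp0
slot 7 (MUL): stall FU — free A3,Mu0,Ld1,B0 rp2 wp0

reason(slot 4) = WR_PORT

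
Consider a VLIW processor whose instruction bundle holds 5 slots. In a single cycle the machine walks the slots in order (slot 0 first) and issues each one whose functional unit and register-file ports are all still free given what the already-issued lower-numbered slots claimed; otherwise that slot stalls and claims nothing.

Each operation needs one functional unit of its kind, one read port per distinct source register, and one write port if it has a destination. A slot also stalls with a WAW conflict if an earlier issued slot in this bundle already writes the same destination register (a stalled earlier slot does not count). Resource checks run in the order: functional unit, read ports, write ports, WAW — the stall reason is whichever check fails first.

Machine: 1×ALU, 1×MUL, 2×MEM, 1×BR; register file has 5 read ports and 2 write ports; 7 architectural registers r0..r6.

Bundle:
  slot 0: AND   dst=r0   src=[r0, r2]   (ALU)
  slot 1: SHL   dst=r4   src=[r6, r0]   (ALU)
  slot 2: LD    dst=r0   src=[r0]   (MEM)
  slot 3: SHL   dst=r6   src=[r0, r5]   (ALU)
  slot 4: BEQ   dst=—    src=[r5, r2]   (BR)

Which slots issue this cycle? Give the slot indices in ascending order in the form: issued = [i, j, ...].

issued = [0, 4]

[0] ALU needs rd=2 wr=1: ok; after: ALU=0 MUL=1 MEM=2 BR=1, R=3, W=1
[1] ALU needs rd=2 wr=1: FU; after: ALU=0 MUL=1 MEM=2 BR=1, R=3, W=1
[2] MEM needs rd=1 wr=1: WAW; after: ALU=0 MUL=1 MEM=2 BR=1, R=3, W=1
[3] ALU needs rd=2 wr=1: FU; after: ALU=0 MUL=1 MEM=2 BR=1, R=3, W=1
[4] BR needs rd=2 wr=0: ok; after: ALU=0 MUL=1 MEM=2 BR=0, R=1, W=1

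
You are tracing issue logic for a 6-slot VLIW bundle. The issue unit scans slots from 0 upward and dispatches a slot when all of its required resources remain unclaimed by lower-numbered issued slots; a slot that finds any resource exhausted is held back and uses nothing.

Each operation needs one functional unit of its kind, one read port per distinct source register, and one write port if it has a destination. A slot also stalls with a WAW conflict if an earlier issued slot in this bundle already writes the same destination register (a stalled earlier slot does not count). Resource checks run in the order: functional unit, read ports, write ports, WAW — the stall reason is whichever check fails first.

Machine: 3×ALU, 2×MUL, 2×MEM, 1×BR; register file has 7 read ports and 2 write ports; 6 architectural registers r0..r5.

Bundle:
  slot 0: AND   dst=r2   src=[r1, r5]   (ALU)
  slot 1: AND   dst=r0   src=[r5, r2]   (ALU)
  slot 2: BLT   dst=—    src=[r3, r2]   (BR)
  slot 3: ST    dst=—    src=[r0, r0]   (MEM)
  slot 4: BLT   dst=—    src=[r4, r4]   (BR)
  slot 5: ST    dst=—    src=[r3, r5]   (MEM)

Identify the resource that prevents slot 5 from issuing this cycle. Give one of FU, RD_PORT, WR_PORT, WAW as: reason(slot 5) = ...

[0] ALU needs rd=2 wr=1: ok; after: ALU=2 MUL=2 MEM=2 BR=1, R=5, W=1
[1] ALU needs rd=2 wr=1: ok; after: ALU=1 MUL=2 MEM=2 BR=1, R=3, W=0
[2] BR needs rd=2 wr=0: ok; after: ALU=1 MUL=2 MEM=2 BR=0, R=1, W=0
[3] MEM needs rd=1 wr=0: ok; after: ALU=1 MUL=2 MEM=1 BR=0, R=0, W=0
[4] BR needs rd=1 wr=0: FU; after: ALU=1 MUL=2 MEM=1 BR=0, R=0, W=0
[5] MEM needs rd=2 wr=0: RD_PORT; after: ALU=1 MUL=2 MEM=1 BR=0, R=0, W=0

reason(slot 5) = RD_PORT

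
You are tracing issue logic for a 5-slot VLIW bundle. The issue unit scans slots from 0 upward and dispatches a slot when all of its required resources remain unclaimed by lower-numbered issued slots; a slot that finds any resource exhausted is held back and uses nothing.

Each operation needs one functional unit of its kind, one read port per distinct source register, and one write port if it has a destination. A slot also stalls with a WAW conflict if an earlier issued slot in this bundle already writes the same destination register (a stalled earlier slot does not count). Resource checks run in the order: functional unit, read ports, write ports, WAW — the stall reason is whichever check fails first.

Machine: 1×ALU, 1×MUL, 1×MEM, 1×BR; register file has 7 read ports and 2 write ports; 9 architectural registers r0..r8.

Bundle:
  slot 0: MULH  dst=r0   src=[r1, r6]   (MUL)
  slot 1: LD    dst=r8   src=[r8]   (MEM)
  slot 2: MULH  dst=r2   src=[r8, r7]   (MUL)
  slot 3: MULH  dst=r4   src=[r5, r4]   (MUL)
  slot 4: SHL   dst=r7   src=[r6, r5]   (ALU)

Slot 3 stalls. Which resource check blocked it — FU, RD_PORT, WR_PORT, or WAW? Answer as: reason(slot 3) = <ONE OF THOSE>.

reason(slot 3) = FU

#0 MUL src=r1,r6 dispatched  <A:1 Mu:0 Ld:1 B:1 rd:5 wr:1>
#1 MEM src=r8 dispatched  <A:1 Mu:0 Ld:0 B:1 rd:4 wr:0>
#2 MUL src=r8,r7 held:FU  <A:1 Mu:0 Ld:0 B:1 rd:4 wr:0>
#3 MUL src=r5,r4 held:FU  <A:1 Mu:0 Ld:0 B:1 rd:4 wr:0>
#4 ALU src=r6,r5 held:WR_PORT  <A:1 Mu:0 Ld:0 B:1 rd:4 wr:0>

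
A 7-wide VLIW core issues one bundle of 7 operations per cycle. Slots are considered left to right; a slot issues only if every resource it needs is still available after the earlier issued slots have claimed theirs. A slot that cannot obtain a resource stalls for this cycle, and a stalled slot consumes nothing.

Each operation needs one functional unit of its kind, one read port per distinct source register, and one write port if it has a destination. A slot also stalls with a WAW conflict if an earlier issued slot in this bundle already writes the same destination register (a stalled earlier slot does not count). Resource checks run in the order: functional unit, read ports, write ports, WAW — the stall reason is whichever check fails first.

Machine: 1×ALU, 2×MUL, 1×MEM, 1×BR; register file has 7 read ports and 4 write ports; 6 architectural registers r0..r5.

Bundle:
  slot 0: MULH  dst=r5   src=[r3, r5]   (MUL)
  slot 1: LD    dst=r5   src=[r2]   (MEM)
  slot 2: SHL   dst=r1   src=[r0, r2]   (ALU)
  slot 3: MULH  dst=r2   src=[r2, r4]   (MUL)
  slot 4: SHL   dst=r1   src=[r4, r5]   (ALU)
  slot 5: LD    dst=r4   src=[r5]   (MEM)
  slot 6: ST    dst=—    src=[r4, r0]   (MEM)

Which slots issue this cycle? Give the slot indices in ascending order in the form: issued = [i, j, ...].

issued = [0, 2, 3, 5]

[0] MUL needs rd=2 wr=1: ok; after: ALU=1 MUL=1 MEM=1 BR=1, R=5, W=3
[1] MEM needs rd=1 wr=1: WAW; after: ALU=1 MUL=1 MEM=1 BR=1, R=5, W=3
[2] ALU needs rd=2 wr=1: ok; after: ALU=0 MUL=1 MEM=1 BR=1, R=3, W=2
[3] MUL needs rd=2 wr=1: ok; after: ALU=0 MUL=0 MEM=1 BR=1, R=1, W=1
[4] ALU needs rd=2 wr=1: FU; after: ALU=0 MUL=0 MEM=1 BR=1, R=1, W=1
[5] MEM needs rd=1 wr=1: ok; after: ALU=0 MUL=0 MEM=0 BR=1, R=0, W=0
[6] MEM needs rd=2 wr=0: FU; after: ALU=0 MUL=0 MEM=0 BR=1, R=0, W=0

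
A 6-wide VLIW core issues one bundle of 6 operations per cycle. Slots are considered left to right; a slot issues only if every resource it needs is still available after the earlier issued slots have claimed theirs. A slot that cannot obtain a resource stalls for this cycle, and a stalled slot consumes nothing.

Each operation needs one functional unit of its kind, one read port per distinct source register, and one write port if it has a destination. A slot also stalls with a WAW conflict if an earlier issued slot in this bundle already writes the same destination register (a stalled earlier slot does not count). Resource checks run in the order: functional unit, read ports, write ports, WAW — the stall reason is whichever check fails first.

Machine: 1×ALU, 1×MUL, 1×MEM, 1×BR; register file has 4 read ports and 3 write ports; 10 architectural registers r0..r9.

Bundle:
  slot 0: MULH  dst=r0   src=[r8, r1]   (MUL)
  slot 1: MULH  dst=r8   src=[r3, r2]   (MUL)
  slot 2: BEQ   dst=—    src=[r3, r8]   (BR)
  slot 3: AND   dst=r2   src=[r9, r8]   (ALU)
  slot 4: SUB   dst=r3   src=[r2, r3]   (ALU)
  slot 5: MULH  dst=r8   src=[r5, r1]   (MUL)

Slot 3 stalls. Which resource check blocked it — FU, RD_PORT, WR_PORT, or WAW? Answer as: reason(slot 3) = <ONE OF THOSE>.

  0. MUL→r0 ⇒ go  {1A/0Mu/1Ld/1B | 2r 2w}
  1. MUL→r8 ⇒ no(FU)  {1A/0Mu/1Ld/1B | 2r 2w}
  2. BR ⇒ go  {1A/0Mu/1Ld/0B | 0r 2w}
  3. ALU→r2 ⇒ no(RD_PORT)  {1A/0Mu/1Ld/0B | 0r 2w}
  4. ALU→r3 ⇒ no(RD_PORT)  {1A/0Mu/1Ld/0B | 0r 2w}
  5. MUL→r8 ⇒ no(FU)  {1A/0Mu/1Ld/0B | 0r 2w}

reason(slot 3) = RD_PORT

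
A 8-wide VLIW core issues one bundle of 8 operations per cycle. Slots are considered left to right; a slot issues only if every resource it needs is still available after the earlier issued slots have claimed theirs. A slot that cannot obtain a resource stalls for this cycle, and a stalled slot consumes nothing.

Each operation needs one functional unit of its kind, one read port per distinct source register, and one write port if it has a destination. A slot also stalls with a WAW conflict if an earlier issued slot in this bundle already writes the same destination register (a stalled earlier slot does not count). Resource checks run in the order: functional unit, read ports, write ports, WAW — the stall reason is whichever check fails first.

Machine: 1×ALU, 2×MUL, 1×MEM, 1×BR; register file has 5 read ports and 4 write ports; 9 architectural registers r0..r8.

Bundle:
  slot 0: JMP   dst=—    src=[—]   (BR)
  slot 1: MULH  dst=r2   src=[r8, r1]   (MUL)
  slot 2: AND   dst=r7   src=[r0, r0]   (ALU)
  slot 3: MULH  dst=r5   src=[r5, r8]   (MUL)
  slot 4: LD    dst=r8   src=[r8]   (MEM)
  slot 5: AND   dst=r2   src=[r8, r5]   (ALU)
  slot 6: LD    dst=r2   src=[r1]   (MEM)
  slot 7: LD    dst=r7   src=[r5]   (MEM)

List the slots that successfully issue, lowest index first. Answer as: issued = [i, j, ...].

(0) want 1×BR +0rd +0wr — yes → AL1|MU2|ME1|BR0|rd5|wr4
(1) want 1×MUL +2rd +1wr — yes → AL1|MU1|ME1|BR0|rd3|wr3
(2) want 1×ALU +1rd +1wr — yes → AL0|MU1|ME1|BR0|rd2|wr2
(3) want 1×MUL +2rd +1wr — yes → AL0|MU0|ME1|BR0|rd0|wr1
(4) want 1×MEM +1rd +1wr — RD_PORT → AL0|MU0|ME1|BR0|rd0|wr1
(5) want 1×ALU +2rd +1wr — FU → AL0|MU0|ME1|BR0|rd0|wr1
(6) want 1×MEM +1rd +1wr — RD_PORT → AL0|MU0|ME1|BR0|rd0|wr1
(7) want 1×MEM +1rd +1wr — RD_PORT → AL0|MU0|ME1|BR0|rd0|wr1

issued = [0, 1, 2, 3]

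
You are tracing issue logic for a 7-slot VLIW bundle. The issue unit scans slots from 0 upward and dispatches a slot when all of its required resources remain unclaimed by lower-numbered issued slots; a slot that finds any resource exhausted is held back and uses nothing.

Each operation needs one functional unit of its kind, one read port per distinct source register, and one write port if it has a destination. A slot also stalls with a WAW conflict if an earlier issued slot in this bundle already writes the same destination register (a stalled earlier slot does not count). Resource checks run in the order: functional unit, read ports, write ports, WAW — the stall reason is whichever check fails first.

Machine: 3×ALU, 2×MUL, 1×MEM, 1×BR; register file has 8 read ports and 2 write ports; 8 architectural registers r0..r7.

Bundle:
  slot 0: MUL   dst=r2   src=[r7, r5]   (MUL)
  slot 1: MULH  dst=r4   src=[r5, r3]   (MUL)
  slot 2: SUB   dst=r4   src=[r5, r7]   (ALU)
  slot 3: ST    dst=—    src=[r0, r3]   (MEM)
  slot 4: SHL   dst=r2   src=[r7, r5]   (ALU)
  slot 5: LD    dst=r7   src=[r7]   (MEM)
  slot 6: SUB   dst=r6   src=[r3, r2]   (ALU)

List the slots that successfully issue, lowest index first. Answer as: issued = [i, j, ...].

issued = [0, 1, 3]

#0 MUL src=r7,r5 dispatched  <A:3 Mu:1 Ld:1 B:1 rd:6 wr:1>
#1 MUL src=r5,r3 dispatched  <A:3 Mu:0 Ld:1 B:1 rd:4 wr:0>
#2 ALU src=r5,r7 held:WR_PORT  <A:3 Mu:0 Ld:1 B:1 rd:4 wr:0>
#3 MEM src=r0,r3 dispatched  <A:3 Mu:0 Ld:0 B:1 rd:2 wr:0>
#4 ALU src=r7,r5 held:WR_PORT  <A:3 Mu:0 Ld:0 B:1 rd:2 wr:0>
#5 MEM src=r7 held:FU  <A:3 Mu:0 Ld:0 B:1 rd:2 wr:0>
#6 ALU src=r3,r2 held:WR_PORT  <A:3 Mu:0 Ld:0 B:1 rd:2 wr:0>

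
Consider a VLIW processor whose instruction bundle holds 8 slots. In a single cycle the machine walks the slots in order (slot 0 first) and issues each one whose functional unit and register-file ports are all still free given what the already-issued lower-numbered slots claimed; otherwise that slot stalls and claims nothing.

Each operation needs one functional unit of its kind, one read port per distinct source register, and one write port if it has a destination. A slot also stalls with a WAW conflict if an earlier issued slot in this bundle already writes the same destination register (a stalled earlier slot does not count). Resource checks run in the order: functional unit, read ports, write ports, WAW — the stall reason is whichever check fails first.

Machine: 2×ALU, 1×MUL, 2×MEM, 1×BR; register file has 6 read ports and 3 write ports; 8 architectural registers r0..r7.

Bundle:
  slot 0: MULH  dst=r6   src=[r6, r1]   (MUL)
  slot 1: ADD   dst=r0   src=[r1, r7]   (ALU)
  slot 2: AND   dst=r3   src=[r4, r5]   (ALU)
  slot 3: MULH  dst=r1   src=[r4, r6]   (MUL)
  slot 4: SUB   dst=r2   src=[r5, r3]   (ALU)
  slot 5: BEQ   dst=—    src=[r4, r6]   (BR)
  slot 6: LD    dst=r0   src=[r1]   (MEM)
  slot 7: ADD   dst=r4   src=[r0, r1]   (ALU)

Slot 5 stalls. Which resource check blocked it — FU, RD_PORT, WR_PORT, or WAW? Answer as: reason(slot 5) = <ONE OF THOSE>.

reason(slot 5) = RD_PORT

#0 MUL src=r6,r1 dispatched  <A:2 Mu:0 Ld:2 B:1 rd:4 wr:2>
#1 ALU src=r1,r7 dispatched  <A:1 Mu:0 Ld:2 B:1 rd:2 wr:1>
#2 ALU src=r4,r5 dispatched  <A:0 Mu:0 Ld:2 B:1 rd:0 wr:0>
#3 MUL src=r4,r6 held:FU  <A:0 Mu:0 Ld:2 B:1 rd:0 wr:0>
#4 ALU src=r5,r3 held:FU  <A:0 Mu:0 Ld:2 B:1 rd:0 wr:0>
#5 BR src=r4,r6 held:RD_PORT  <A:0 Mu:0 Ld:2 B:1 rd:0 wr:0>
#6 MEM src=r1 held:RD_PORT  <A:0 Mu:0 Ld:2 B:1 rd:0 wr:0>
#7 ALU src=r0,r1 held:FU  <A:0 Mu:0 Ld:2 B:1 rd:0 wr:0>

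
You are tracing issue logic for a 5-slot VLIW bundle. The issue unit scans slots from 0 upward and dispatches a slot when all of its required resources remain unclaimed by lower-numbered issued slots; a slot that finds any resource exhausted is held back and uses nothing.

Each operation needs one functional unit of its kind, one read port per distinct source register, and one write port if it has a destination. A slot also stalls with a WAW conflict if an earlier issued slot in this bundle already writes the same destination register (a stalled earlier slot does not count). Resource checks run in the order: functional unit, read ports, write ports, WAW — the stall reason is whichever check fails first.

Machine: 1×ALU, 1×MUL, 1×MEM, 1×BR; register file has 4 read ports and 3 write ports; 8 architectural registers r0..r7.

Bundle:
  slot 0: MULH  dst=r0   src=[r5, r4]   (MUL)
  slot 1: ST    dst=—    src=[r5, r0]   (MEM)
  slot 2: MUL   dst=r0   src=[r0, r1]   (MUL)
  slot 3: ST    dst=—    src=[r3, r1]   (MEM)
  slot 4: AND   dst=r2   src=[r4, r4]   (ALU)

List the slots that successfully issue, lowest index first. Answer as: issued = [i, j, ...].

issued = [0, 1]

slot 0 (MUL): ISSUE — free A1,Mu0,Ld1,B1 rp2 wp2
slot 1 (MEM): ISSUE — free A1,Mu0,Ld0,B1 rp0 wp2
slot 2 (MUL): stall FU — free A1,Mu0,Ld0,B1 rp0 wp2
slot 3 (MEM): stall FU — free A1,Mu0,Ld0,B1 rp0 wp2
slot 4 (ALU): stall RD_PORT — free A1,Mu0,Ld0,B1 rp0 wp2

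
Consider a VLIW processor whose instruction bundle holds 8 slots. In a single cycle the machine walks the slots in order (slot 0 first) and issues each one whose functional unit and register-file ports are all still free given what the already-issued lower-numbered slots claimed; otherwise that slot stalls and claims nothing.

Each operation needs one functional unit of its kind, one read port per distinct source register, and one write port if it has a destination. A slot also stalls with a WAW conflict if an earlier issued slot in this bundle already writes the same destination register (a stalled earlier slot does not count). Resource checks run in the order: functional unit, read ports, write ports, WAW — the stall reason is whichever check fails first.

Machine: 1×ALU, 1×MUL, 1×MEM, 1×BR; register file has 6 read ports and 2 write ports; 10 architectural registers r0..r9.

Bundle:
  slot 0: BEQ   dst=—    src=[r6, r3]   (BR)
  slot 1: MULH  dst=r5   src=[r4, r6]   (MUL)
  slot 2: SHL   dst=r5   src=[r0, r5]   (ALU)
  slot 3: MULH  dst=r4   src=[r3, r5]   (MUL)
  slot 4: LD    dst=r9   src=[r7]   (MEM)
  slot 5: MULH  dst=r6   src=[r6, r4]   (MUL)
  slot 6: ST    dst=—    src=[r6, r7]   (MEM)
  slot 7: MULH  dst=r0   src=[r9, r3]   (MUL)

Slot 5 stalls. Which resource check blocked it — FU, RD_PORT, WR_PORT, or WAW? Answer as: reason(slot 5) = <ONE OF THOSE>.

reason(slot 5) = FU

#0 BR src=r6,r3 dispatched  <A:1 Mu:1 Ld:1 B:0 rd:4 wr:2>
#1 MUL src=r4,r6 dispatched  <A:1 Mu:0 Ld:1 B:0 rd:2 wr:1>
#2 ALU src=r0,r5 held:WAW  <A:1 Mu:0 Ld:1 B:0 rd:2 wr:1>
#3 MUL src=r3,r5 held:FU  <A:1 Mu:0 Ld:1 B:0 rd:2 wr:1>
#4 MEM src=r7 dispatched  <A:1 Mu:0 Ld:0 B:0 rd:1 wr:0>
#5 MUL src=r6,r4 held:FU  <A:1 Mu:0 Ld:0 B:0 rd:1 wr:0>
#6 MEM src=r6,r7 held:FU  <A:1 Mu:0 Ld:0 B:0 rd:1 wr:0>
#7 MUL src=r9,r3 held:FU  <A:1 Mu:0 Ld:0 B:0 rd:1 wr:0>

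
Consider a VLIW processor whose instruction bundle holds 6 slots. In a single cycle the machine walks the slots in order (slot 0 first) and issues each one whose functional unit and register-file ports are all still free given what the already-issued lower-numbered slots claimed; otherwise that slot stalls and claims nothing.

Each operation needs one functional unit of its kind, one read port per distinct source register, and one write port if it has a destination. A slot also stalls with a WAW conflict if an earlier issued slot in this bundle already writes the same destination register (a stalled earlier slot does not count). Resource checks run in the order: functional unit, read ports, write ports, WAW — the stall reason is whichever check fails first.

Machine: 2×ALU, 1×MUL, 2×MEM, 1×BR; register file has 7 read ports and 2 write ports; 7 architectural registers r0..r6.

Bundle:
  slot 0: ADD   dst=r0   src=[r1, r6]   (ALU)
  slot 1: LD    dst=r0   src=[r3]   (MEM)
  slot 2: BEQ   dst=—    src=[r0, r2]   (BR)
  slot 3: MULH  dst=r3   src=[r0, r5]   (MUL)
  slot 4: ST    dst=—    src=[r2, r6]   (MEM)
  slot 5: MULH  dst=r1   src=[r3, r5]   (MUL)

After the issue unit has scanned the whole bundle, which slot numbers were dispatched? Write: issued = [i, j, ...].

issued = [0, 2, 3]

(0) want 1×ALU +2rd +1wr — yes → AL1|MU1|ME2|BR1|rd5|wr1
(1) want 1×MEM +1rd +1wr — WAW → AL1|MU1|ME2|BR1|rd5|wr1
(2) want 1×BR +2rd +0wr — yes → AL1|MU1|ME2|BR0|rd3|wr1
(3) want 1×MUL +2rd +1wr — yes → AL1|MU0|ME2|BR0|rd1|wr0
(4) want 1×MEM +2rd +0wr — RD_PORT → AL1|MU0|ME2|BR0|rd1|wr0
(5) want 1×MUL +2rd +1wr — FU → AL1|MU0|ME2|BR0|rd1|wr0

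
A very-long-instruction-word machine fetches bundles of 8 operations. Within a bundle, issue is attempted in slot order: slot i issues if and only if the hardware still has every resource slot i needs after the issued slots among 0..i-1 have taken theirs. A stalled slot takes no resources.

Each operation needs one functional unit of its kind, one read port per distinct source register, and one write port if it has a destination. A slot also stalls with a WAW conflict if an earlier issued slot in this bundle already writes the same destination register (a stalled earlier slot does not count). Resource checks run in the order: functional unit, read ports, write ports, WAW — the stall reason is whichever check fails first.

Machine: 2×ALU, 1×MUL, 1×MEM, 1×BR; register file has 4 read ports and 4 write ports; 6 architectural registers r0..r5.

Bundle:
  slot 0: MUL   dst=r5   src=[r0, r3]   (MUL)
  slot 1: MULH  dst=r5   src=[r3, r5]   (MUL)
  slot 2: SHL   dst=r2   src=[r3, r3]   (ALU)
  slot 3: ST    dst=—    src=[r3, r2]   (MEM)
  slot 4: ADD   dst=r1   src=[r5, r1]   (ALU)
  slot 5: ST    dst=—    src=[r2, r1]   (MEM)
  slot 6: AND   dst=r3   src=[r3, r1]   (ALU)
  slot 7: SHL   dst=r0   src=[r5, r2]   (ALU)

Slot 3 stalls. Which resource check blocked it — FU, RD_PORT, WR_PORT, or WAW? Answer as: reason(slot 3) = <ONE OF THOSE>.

(0) want 1×MUL +2rd +1wr — yes → AL2|MU0|ME1|BR1|rd2|wr3
(1) want 1×MUL +2rd +1wr — FU → AL2|MU0|ME1|BR1|rd2|wr3
(2) want 1×ALU +1rd +1wr — yes → AL1|MU0|ME1|BR1|rd1|wr2
(3) want 1×MEM +2rd +0wr — RD_PORT → AL1|MU0|ME1|BR1|rd1|wr2
(4) want 1×ALU +2rd +1wr — RD_PORT → AL1|MU0|ME1|BR1|rd1|wr2
(5) want 1×MEM +2rd +0wr — RD_PORT → AL1|MU0|ME1|BR1|rd1|wr2
(6) want 1×ALU +2rd +1wr — RD_PORT → AL1|MU0|ME1|BR1|rd1|wr2
(7) want 1×ALU +2rd +1wr — RD_PORT → AL1|MU0|ME1|BR1|rd1|wr2

reason(slot 3) = RD_PORT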